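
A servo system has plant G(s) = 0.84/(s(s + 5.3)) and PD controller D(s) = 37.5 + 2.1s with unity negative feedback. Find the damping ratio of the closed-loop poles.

Forward path: (37.5 + 2.1s)·0.84/(s(s+5.3)). The closed-loop characteristic equation is s² + (5.3 + 0.84·2.1)s + 0.84·37.5 = 0.
That is s² + 7.064s + 31.5 = 0, so ω_n = 5.612 rad/s and ζ = 7.064/(2·5.612) = 0.6293.

ζ = 0.629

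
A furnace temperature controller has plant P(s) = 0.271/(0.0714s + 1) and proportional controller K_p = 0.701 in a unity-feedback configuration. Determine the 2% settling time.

Closed loop: T(s) = K_p·P/(1+K_p·P) = 0.19/(0.0714s + 1 + 0.19), with pole at s = −(1 + 0.19)/0.0714 = −16.67.
τ = 1/16.67 = 0.06 s, so 2% settling time ≈ 4τ = 0.24 s.

T_s ≈ 0.24 s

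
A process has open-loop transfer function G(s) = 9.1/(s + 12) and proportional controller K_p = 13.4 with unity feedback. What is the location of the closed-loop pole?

Closed-loop transfer function: T(s) = K_p·G(s)/(1 + K_p·G(s)) = 121.9/(s + 12 + 121.9) = 121.9/(s + 133.9).
The closed-loop pole is at s = −133.9.

s = -133.9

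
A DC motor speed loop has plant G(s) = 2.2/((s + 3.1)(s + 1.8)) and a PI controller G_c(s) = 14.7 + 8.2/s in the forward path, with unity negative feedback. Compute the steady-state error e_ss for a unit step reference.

0

The open loop G_c(s)G(s) has a pole at the origin (type 1), so the static position error constant is infinite and e_ss = 1/(1+∞) = 0.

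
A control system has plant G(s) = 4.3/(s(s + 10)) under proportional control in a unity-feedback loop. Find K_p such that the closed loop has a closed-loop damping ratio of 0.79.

Closed-loop characteristic equation: s² + 10s + K_p·4.3 = 0.
So ω_n = √(4.3K_p) and 2ζω_n = 10, giving ζ = 10/(2√(4.3K_p)).
Setting ζ = 0.79: √(4.3K_p) = 10/(2·0.79) = 6.329, so K_p = 40.06/4.3 = 9.32.

K_p = 9.32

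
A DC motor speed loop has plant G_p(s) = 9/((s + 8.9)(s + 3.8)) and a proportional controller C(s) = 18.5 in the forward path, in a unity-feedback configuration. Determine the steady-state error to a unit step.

The loop is type 0. Static position error constant K_pos = C(0)·G_p(0) = 18.5·0.2661 = 4.923.
Steady-state error to a unit step: e_ss = 1/(1+K_pos) = 1/5.923 = 0.169.

0.169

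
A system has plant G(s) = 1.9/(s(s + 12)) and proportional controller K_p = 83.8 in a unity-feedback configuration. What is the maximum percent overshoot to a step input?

18.3%

Closed-loop characteristic equation: s² + 12s + 159.2 = 0, so ω_n = 12.62 rad/s and ζ = 12/(2·12.62) = 0.4755.
%OS = 100·exp(−πζ/√(1−ζ²)) = 100·exp(−π·0.4755/√0.7739) = 18.3%.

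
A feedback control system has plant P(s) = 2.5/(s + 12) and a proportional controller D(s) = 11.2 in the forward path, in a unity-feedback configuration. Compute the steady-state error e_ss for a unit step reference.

0.3

The loop is type 0. Static position error constant K_pos = D(0)·P(0) = 11.2·0.2083 = 2.333.
Steady-state error to a unit step: e_ss = 1/(1+K_pos) = 1/3.333 = 0.3.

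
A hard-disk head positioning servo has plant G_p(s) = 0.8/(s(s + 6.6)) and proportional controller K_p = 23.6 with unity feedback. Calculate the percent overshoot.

Closed-loop characteristic equation: s² + 6.6s + 18.88 = 0, so ω_n = 4.345 rad/s and ζ = 6.6/(2·4.345) = 0.7595.
%OS = 100·exp(−πζ/√(1−ζ²)) = 100·exp(−π·0.7595/√0.4232) = 2.55%.

2.55%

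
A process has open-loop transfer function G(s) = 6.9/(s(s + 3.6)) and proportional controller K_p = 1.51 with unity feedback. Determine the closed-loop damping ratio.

ζ = 0.558

1 + K_p·G(s) = 0 gives s² + 3.6s + 10.42 = 0.
So ω_n² = 10.42 ⇒ ω_n = 3.228 rad/s, and ζ = 3.6/(2ω_n) = 0.558.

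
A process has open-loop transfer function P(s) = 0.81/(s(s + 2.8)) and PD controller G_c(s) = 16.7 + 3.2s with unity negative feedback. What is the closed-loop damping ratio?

ζ = 0.733

Forward path: (16.7 + 3.2s)·0.81/(s(s+2.8)). The closed-loop characteristic equation is s² + (2.8 + 0.81·3.2)s + 0.81·16.7 = 0.
That is s² + 5.392s + 13.53 = 0, so ω_n = 3.678 rad/s and ζ = 5.392/(2·3.678) = 0.733.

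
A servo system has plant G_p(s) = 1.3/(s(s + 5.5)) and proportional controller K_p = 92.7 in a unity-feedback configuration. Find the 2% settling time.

The closed-loop denominator s² + 5.5s + 120.5 gives ω_n = √120.5 = 10.98 and ζ = 5.5/(2ω_n) = 0.2505.
2% settling time T_s ≈ 4/(ζω_n) = 4/2.75 = 1.45 s.

T_s ≈ 1.45 s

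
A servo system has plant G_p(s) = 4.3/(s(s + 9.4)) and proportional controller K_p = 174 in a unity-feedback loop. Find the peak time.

T_p = 0.117 s

Closed-loop characteristic equation: s² + 9.4s + 748.2 = 0, so ω_n = 27.35 rad/s and ζ = 9.4/(2·27.35) = 0.1718.
Damped frequency ω_d = ω_n√(1−ζ²) = 26.95 rad/s, so peak time T_p = π/ω_d = 0.117 s.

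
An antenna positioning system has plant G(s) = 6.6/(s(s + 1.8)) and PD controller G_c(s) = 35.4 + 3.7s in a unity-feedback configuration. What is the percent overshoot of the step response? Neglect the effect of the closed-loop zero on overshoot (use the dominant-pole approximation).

0.53%

Forward path: (35.4 + 3.7s)·6.6/(s(s+1.8)). The closed-loop characteristic equation is s² + (1.8 + 6.6·3.7)s + 6.6·35.4 = 0.
That is s² + 26.22s + 233.6 = 0, so ω_n = 15.29 rad/s and ζ = 26.22/(2·15.29) = 0.8577.
%OS = 100·exp(−πζ/√(1−ζ²)) = 0.53%.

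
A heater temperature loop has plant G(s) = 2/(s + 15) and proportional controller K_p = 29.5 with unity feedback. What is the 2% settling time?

Closed-loop transfer function: T(s) = K_p·G(s)/(1 + K_p·G(s)) = 59/(s + 15 + 59) = 59/(s + 74).
Time constant τ = 1/74 = 0.01351 s, so the 2% settling time is about 4τ = 0.0541 s.

T_s ≈ 0.0541 s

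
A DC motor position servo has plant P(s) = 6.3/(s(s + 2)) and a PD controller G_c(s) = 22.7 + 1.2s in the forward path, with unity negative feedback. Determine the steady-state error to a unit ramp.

The loop has one pole at the origin (type 1). Velocity error constant K_v = lim_{s→0} s·G_c(s)P(s) = 22.7·6.3/2 = 71.5.
Steady-state error to a unit ramp: e_ss = 1/K_v = 0.014.

0.014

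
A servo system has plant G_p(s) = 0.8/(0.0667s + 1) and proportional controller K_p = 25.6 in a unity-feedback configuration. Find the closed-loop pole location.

s = -322

Closed loop: T(s) = K_p·G_p/(1+K_p·G_p) = 20.48/(0.0667s + 1 + 20.48), with pole at s = −(1 + 20.48)/0.0667 = −322.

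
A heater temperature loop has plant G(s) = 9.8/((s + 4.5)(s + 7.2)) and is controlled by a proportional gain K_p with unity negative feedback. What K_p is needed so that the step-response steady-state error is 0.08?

K_p = 38

Steady-state error for a unit step on this type-0 loop is 1/(1 + K_p·G(0)).
G(0) = 0.3025. Require 1/(1 + K_p·0.3025) = 0.08, so 1 + 0.3025·K_p = 12.5.
K_p = (12.5 − 1)/0.3025 = 38.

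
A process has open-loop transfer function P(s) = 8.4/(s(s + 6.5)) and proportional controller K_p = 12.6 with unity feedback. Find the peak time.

T_p = 0.322 s

Closed-loop characteristic equation: s² + 6.5s + 105.8 = 0, so ω_n = 10.29 rad/s and ζ = 6.5/(2·10.29) = 0.3159.
Damped frequency ω_d = ω_n√(1−ζ²) = 9.761 rad/s, so peak time T_p = π/ω_d = 0.322 s.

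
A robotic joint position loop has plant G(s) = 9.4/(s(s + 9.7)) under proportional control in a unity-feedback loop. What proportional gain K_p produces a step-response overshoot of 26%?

K_p = 16.1

From %OS = 100·exp(−πζ/√(1−ζ²)) = 26%, ζ = −ln(0.26)/√(π²+ln²(0.26)) = 0.3941.
Characteristic equation s² + 9.7s + 9.4K_p = 0 gives ζ = 9.7/(2√(9.4K_p)).
Setting ζ = 0.3941: √(9.4K_p) = 9.7/(2·0.3941) = 12.31, so K_p = 151.5/9.4 = 16.1.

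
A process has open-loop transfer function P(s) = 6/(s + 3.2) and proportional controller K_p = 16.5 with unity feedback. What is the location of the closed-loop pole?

s = -102.2

Closed-loop transfer function: T(s) = K_p·P(s)/(1 + K_p·P(s)) = 99/(s + 3.2 + 99) = 99/(s + 102.2).
The closed-loop pole is at s = −102.2.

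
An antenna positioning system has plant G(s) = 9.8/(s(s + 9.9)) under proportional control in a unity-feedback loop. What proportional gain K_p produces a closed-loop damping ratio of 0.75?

K_p = 4.44

Closed-loop characteristic equation: s² + 9.9s + K_p·9.8 = 0.
So ω_n = √(9.8K_p) and 2ζω_n = 9.9, giving ζ = 9.9/(2√(9.8K_p)).
Setting ζ = 0.75: √(9.8K_p) = 9.9/(2·0.75) = 6.6, so K_p = 43.56/9.8 = 4.44.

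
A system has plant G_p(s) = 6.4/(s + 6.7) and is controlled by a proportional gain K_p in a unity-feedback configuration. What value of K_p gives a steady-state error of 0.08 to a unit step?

The loop is type 0, so e_ss(step) = 1/(1 + K_pos) with K_pos = K_p·G_p(0).
G_p(0) = 0.9552. Require 1/(1 + K_p·0.9552) = 0.08, so 1 + 0.9552·K_p = 12.5.
K_p = (12.5 − 1)/0.9552 = 12.

K_p = 12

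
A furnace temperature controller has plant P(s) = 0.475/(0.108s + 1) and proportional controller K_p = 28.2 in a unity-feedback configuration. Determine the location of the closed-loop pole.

Closed loop: T(s) = K_p·P/(1+K_p·P) = 13.39/(0.108s + 1 + 13.39), with pole at s = −(1 + 13.39)/0.108 = −133.3.

s = -133.3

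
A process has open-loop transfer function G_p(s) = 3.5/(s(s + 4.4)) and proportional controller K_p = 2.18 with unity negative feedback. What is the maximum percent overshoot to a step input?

From 1 + K_pG_p(s) = 0: s² + 4.4s + 7.63 = 0 ⇒ ω_n = 2.762, ζ = 0.7965.
%OS = 100·exp(−πζ/√(1−ζ²)) = 100·exp(−π·0.7965/√0.3657) = 1.6%.

1.6%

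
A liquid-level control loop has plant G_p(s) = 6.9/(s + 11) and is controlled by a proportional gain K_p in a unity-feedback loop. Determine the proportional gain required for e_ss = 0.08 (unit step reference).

K_p = 18.3

Steady-state error for a unit step on this type-0 loop is 1/(1 + K_p·G_p(0)).
G_p(0) = 0.6273. Require 1/(1 + K_p·0.6273) = 0.08, so 1 + 0.6273·K_p = 12.5.
K_p = (12.5 − 1)/0.6273 = 18.3.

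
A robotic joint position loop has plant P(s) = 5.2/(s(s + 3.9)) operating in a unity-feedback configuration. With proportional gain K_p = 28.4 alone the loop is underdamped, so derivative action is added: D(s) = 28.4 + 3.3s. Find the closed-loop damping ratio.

Forward path: (28.4 + 3.3s)·5.2/(s(s+3.9)). The closed-loop characteristic equation is s² + (3.9 + 5.2·3.3)s + 5.2·28.4 = 0.
That is s² + 21.06s + 147.7 = 0, so ω_n = 12.15 rad/s and ζ = 21.06/(2·12.15) = 0.8665.

ζ = 0.866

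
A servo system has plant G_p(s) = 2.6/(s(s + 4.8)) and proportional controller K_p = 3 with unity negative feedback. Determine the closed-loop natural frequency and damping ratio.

ω_n = 2.79 rad/s, ζ = 0.859

With unity feedback the closed-loop characteristic equation is s² + 4.8s + 3·2.6 = s² + 4.8s + 7.8 = 0.
So ω_n² = 7.8 ⇒ ω_n = 2.793 rad/s, and ζ = 4.8/(2ω_n) = 0.859.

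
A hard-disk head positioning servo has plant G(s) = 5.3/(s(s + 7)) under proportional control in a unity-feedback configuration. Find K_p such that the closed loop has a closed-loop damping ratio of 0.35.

Closed-loop characteristic equation: s² + 7s + K_p·5.3 = 0.
So ω_n = √(5.3K_p) and 2ζω_n = 7, giving ζ = 7/(2√(5.3K_p)).
Setting ζ = 0.35: √(5.3K_p) = 7/(2·0.35) = 10, so K_p = 100/5.3 = 18.9.

K_p = 18.9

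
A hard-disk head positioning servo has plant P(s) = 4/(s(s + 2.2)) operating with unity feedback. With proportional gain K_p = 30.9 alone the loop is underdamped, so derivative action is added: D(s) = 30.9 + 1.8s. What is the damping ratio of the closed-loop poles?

ζ = 0.423

Forward path: (30.9 + 1.8s)·4/(s(s+2.2)). The closed-loop characteristic equation is s² + (2.2 + 4·1.8)s + 4·30.9 = 0.
That is s² + 9.4s + 123.6 = 0, so ω_n = 11.12 rad/s and ζ = 9.4/(2·11.12) = 0.4228.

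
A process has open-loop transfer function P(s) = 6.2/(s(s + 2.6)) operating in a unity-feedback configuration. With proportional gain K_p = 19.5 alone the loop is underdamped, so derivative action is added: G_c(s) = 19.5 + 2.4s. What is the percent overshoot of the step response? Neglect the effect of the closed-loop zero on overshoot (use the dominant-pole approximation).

Forward path: (19.5 + 2.4s)·6.2/(s(s+2.6)). The closed-loop characteristic equation is s² + (2.6 + 6.2·2.4)s + 6.2·19.5 = 0.
That is s² + 17.48s + 120.9 = 0, so ω_n = 11 rad/s and ζ = 17.48/(2·11) = 0.7949.
%OS = 100·exp(−πζ/√(1−ζ²)) = 1.63%.

1.63%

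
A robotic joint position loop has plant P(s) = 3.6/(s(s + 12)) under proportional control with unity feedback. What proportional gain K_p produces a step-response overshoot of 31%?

K_p = 82

From %OS = 100·exp(−πζ/√(1−ζ²)) = 31%, ζ = −ln(0.31)/√(π²+ln²(0.31)) = 0.3493.
Characteristic equation s² + 12s + 3.6K_p = 0 gives ζ = 12/(2√(3.6K_p)).
Setting ζ = 0.3493: √(3.6K_p) = 12/(2·0.3493) = 17.18, so K_p = 295/3.6 = 82.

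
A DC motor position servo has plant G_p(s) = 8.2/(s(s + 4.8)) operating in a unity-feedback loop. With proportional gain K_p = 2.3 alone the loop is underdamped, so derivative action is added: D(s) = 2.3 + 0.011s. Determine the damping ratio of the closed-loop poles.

ζ = 0.563

Forward path: (2.3 + 0.011s)·8.2/(s(s+4.8)). The closed-loop characteristic equation is s² + (4.8 + 8.2·0.011)s + 8.2·2.3 = 0.
That is s² + 4.89s + 18.86 = 0, so ω_n = 4.343 rad/s and ζ = 4.89/(2·4.343) = 0.563.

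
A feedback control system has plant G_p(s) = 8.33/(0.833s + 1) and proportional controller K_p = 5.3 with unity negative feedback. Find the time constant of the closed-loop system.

Closed loop: T(s) = K_p·G_p/(1+K_p·G_p) = 44.15/(0.833s + 1 + 44.15), with pole at s = −(1 + 44.15)/0.833 = −54.2.
Closed-loop time constant τ = 1/54.2 = 0.0185 s.

τ = 0.0185 s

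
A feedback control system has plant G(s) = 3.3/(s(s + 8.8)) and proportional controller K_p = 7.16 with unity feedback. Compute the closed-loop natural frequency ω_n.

The closed-loop denominator is s(s+8.8) + 7.16·3.3 = s² + 8.8s + 23.63.
So ω_n² = 23.63 ⇒ ω_n = 4.861 rad/s, and ζ = 8.8/(2ω_n) = 0.905.

ω_n = 4.86 rad/s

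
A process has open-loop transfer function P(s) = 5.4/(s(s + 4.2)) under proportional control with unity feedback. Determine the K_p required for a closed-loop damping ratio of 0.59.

K_p = 2.35

Closed-loop characteristic equation: s² + 4.2s + K_p·5.4 = 0.
So ω_n = √(5.4K_p) and 2ζω_n = 4.2, giving ζ = 4.2/(2√(5.4K_p)).
Setting ζ = 0.59: √(5.4K_p) = 4.2/(2·0.59) = 3.559, so K_p = 12.67/5.4 = 2.35.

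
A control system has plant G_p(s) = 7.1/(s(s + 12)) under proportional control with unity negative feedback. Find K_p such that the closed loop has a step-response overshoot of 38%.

From %OS = 100·exp(−πζ/√(1−ζ²)) = 38%, ζ = −ln(0.38)/√(π²+ln²(0.38)) = 0.2943.
Characteristic equation s² + 12s + 7.1K_p = 0 gives ζ = 12/(2√(7.1K_p)).
Setting ζ = 0.2943: √(7.1K_p) = 12/(2·0.2943) = 20.38, so K_p = 415.5/7.1 = 58.5.

K_p = 58.5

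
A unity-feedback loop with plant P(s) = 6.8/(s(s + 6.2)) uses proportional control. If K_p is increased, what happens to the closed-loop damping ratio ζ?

ζ = 6.2/(2√(6.8K_p)); increasing K_p raises the denominator, so ζ falls.

decrease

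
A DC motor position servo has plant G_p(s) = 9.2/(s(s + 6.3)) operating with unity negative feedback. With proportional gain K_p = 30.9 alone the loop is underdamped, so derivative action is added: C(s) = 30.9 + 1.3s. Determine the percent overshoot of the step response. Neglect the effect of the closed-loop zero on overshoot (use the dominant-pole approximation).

13.2%

Forward path: (30.9 + 1.3s)·9.2/(s(s+6.3)). The closed-loop characteristic equation is s² + (6.3 + 9.2·1.3)s + 9.2·30.9 = 0.
That is s² + 18.26s + 284.3 = 0, so ω_n = 16.86 rad/s and ζ = 18.26/(2·16.86) = 0.5415.
%OS = 100·exp(−πζ/√(1−ζ²)) = 13.2%.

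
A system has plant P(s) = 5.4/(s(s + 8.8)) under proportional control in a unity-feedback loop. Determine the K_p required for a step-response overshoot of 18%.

K_p = 15.6

From %OS = 100·exp(−πζ/√(1−ζ²)) = 18%, ζ = −ln(0.18)/√(π²+ln²(0.18)) = 0.4791.
Characteristic equation s² + 8.8s + 5.4K_p = 0 gives ζ = 8.8/(2√(5.4K_p)).
Setting ζ = 0.4791: √(5.4K_p) = 8.8/(2·0.4791) = 9.184, so K_p = 84.34/5.4 = 15.6.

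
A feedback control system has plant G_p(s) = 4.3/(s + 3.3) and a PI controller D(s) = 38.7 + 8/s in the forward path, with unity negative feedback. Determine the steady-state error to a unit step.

The open loop D(s)G_p(s) has a pole at the origin (type 1), so the static position error constant is infinite and e_ss = 1/(1+∞) = 0.

0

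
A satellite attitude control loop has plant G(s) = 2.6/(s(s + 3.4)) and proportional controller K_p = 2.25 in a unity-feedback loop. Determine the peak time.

T_p = 1.83 s

The closed-loop denominator s² + 3.4s + 5.85 gives ω_n = √5.85 = 2.419 and ζ = 3.4/(2ω_n) = 0.7029.
Damped frequency ω_d = ω_n√(1−ζ²) = 1.72 rad/s, so peak time T_p = π/ω_d = 1.83 s.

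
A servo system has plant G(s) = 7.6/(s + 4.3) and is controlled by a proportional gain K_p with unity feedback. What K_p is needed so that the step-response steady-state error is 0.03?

K_p = 18.3

For a type-0 loop with proportional control, e_ss = 1/(1 + K_p·G(0)).
G(0) = 1.767. Require 1/(1 + K_p·1.767) = 0.03, so 1 + 1.767·K_p = 33.33.
K_p = (33.33 − 1)/1.767 = 18.3.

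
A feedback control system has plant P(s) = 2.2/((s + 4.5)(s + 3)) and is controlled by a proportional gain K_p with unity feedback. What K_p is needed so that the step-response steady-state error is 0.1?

Steady-state error for a unit step on this type-0 loop is 1/(1 + K_p·P(0)).
P(0) = 0.163. Require 1/(1 + K_p·0.163) = 0.1, so 1 + 0.163·K_p = 10.
K_p = (10 − 1)/0.163 = 55.2.

K_p = 55.2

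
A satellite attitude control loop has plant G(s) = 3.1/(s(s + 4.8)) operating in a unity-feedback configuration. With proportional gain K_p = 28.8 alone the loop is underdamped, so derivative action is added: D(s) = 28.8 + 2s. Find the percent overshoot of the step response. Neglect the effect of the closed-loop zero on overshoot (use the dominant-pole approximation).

Forward path: (28.8 + 2s)·3.1/(s(s+4.8)). The closed-loop characteristic equation is s² + (4.8 + 3.1·2)s + 3.1·28.8 = 0.
That is s² + 11s + 89.28 = 0, so ω_n = 9.449 rad/s and ζ = 11/(2·9.449) = 0.5821.
%OS = 100·exp(−πζ/√(1−ζ²)) = 10.6%.

10.6%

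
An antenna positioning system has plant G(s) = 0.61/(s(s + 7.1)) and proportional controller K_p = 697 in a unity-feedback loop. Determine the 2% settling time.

From 1 + K_pG(s) = 0: s² + 7.1s + 425.2 = 0 ⇒ ω_n = 20.62, ζ = 0.1722.
2% settling time T_s ≈ 4/(ζω_n) = 4/3.55 = 1.13 s.

T_s ≈ 1.13 s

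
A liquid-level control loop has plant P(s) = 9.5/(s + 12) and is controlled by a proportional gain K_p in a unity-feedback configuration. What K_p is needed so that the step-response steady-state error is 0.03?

K_p = 40.8

The loop is type 0, so e_ss(step) = 1/(1 + K_pos) with K_pos = K_p·P(0).
P(0) = 0.7917. Require 1/(1 + K_p·0.7917) = 0.03, so 1 + 0.7917·K_p = 33.33.
K_p = (33.33 − 1)/0.7917 = 40.8.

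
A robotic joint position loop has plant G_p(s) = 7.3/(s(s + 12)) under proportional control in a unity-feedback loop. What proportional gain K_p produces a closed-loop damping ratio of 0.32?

K_p = 48.2

Closed-loop characteristic equation: s² + 12s + K_p·7.3 = 0.
So ω_n = √(7.3K_p) and 2ζω_n = 12, giving ζ = 12/(2√(7.3K_p)).
Setting ζ = 0.32: √(7.3K_p) = 12/(2·0.32) = 18.75, so K_p = 351.6/7.3 = 48.2.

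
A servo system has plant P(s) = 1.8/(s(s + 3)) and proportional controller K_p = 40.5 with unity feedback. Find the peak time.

T_p = 0.374 s

From 1 + K_pP(s) = 0: s² + 3s + 72.9 = 0 ⇒ ω_n = 8.538, ζ = 0.1757.
Damped frequency ω_d = ω_n√(1−ζ²) = 8.405 rad/s, so peak time T_p = π/ω_d = 0.374 s.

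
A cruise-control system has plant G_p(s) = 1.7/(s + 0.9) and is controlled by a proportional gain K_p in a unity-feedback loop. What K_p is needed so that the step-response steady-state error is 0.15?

K_p = 3

For a type-0 loop with proportional control, e_ss = 1/(1 + K_p·G_p(0)).
G_p(0) = 1.889. Require 1/(1 + K_p·1.889) = 0.15, so 1 + 1.889·K_p = 6.667.
K_p = (6.667 − 1)/1.889 = 3.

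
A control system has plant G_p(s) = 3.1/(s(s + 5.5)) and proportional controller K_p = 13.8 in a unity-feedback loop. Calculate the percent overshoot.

23.3%

Closed-loop characteristic equation: s² + 5.5s + 42.78 = 0, so ω_n = 6.541 rad/s and ζ = 5.5/(2·6.541) = 0.4204.
%OS = 100·exp(−πζ/√(1−ζ²)) = 100·exp(−π·0.4204/√0.8232) = 23.3%.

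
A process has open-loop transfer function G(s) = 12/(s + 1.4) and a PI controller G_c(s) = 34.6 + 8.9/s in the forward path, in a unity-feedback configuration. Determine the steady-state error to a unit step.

0

The open loop G_c(s)G(s) has a pole at the origin (type 1), so the static position error constant is infinite and e_ss = 1/(1+∞) = 0.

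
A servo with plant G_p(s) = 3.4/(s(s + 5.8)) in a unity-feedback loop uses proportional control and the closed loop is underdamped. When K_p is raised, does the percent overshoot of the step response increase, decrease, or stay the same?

increase

Characteristic equation s² + 5.8s + K_p·3.4 = 0: raising K_p raises ω_n while 2ζω_n = 5.8 is fixed, so ζ falls and overshoot grows.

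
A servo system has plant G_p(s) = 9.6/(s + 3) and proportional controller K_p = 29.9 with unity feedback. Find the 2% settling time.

T_s ≈ 0.0138 s

Closed-loop transfer function: T(s) = K_p·G_p(s)/(1 + K_p·G_p(s)) = 287/(s + 3 + 287) = 287/(s + 290).
Time constant τ = 1/290 = 0.003448 s, so the 2% settling time is about 4τ = 0.0138 s.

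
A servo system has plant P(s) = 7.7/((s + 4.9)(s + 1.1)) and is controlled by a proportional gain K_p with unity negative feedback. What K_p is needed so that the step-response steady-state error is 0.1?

For a type-0 loop with proportional control, e_ss = 1/(1 + K_p·P(0)).
P(0) = 1.429. Require 1/(1 + K_p·1.429) = 0.1, so 1 + 1.429·K_p = 10.
K_p = (10 − 1)/1.429 = 6.3.

K_p = 6.3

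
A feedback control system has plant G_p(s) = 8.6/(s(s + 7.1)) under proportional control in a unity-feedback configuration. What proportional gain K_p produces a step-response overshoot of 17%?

From %OS = 100·exp(−πζ/√(1−ζ²)) = 17%, ζ = −ln(0.17)/√(π²+ln²(0.17)) = 0.4913.
Characteristic equation s² + 7.1s + 8.6K_p = 0 gives ζ = 7.1/(2√(8.6K_p)).
Setting ζ = 0.4913: √(8.6K_p) = 7.1/(2·0.4913) = 7.226, so K_p = 52.22/8.6 = 6.07.

K_p = 6.07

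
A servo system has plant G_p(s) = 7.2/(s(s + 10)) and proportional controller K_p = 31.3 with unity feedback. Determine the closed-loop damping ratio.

ζ = 0.333

The closed-loop denominator is s(s+10) + 31.3·7.2 = s² + 10s + 225.4.
So ω_n² = 225.4 ⇒ ω_n = 15.01 rad/s, and ζ = 10/(2ω_n) = 0.333.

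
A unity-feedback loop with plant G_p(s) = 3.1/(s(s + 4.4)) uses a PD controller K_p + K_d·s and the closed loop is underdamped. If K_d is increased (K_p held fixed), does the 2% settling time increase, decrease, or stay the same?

decrease

Characteristic equation s² + (4.4 + 3.1K_d)s + 3.1K_p = 0: raising K_d increases ζω_n = (4.4+3.1K_d)/2 while the loop stays underdamped, so T_s ≈ 4/(ζω_n) decreases.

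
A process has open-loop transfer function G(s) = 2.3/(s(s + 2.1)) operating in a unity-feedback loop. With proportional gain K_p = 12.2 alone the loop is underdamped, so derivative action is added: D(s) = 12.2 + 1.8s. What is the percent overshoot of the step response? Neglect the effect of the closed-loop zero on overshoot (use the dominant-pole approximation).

10.1%

Forward path: (12.2 + 1.8s)·2.3/(s(s+2.1)). The closed-loop characteristic equation is s² + (2.1 + 2.3·1.8)s + 2.3·12.2 = 0.
That is s² + 6.24s + 28.06 = 0, so ω_n = 5.297 rad/s and ζ = 6.24/(2·5.297) = 0.589.
%OS = 100·exp(−πζ/√(1−ζ²)) = 10.1%.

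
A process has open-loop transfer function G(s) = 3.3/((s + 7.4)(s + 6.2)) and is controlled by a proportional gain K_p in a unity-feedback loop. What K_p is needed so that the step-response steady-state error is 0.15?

For a type-0 loop with proportional control, e_ss = 1/(1 + K_p·G(0)).
G(0) = 0.07193. Require 1/(1 + K_p·0.07193) = 0.15, so 1 + 0.07193·K_p = 6.667.
K_p = (6.667 − 1)/0.07193 = 78.8.

K_p = 78.8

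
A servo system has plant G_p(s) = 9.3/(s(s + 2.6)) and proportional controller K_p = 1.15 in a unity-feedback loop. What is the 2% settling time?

From 1 + K_pG_p(s) = 0: s² + 2.6s + 10.7 = 0 ⇒ ω_n = 3.27, ζ = 0.3975.
2% settling time T_s ≈ 4/(ζω_n) = 4/1.3 = 3.08 s.

T_s ≈ 3.08 s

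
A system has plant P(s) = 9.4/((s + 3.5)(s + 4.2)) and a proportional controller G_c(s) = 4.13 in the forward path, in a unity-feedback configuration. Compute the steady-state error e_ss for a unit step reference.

The loop is type 0. Static position error constant K_pos = G_c(0)·P(0) = 4.13·0.6395 = 2.641.
Steady-state error to a unit step: e_ss = 1/(1+K_pos) = 1/3.641 = 0.275.

0.275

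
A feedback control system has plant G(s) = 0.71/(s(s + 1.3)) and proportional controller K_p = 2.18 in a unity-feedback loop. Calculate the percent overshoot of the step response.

From 1 + K_pG(s) = 0: s² + 1.3s + 1.548 = 0 ⇒ ω_n = 1.244, ζ = 0.5225.
%OS = 100·exp(−πζ/√(1−ζ²)) = 100·exp(−π·0.5225/√0.727) = 14.6%.

14.6%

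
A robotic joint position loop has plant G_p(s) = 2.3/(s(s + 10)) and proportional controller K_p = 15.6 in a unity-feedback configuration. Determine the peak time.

T_p = 0.952 s

Closed-loop characteristic equation: s² + 10s + 35.88 = 0, so ω_n = 5.99 rad/s and ζ = 10/(2·5.99) = 0.8347.
Damped frequency ω_d = ω_n√(1−ζ²) = 3.298 rad/s, so peak time T_p = π/ω_d = 0.952 s.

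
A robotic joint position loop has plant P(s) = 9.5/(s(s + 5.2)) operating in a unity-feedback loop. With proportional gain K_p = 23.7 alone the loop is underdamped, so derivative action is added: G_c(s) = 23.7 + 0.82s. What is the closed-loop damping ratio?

Forward path: (23.7 + 0.82s)·9.5/(s(s+5.2)). The closed-loop characteristic equation is s² + (5.2 + 9.5·0.82)s + 9.5·23.7 = 0.
That is s² + 12.99s + 225.2 = 0, so ω_n = 15 rad/s and ζ = 12.99/(2·15) = 0.4329.

ζ = 0.433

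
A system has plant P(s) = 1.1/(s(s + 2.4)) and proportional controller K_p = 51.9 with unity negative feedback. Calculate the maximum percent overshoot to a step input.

60.3%

The closed-loop denominator s² + 2.4s + 57.09 gives ω_n = √57.09 = 7.556 and ζ = 2.4/(2ω_n) = 0.1588.
%OS = 100·exp(−πζ/√(1−ζ²)) = 100·exp(−π·0.1588/√0.9748) = 60.3%.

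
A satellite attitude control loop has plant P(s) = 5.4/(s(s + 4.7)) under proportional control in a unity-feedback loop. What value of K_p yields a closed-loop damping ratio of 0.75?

K_p = 1.82

Closed-loop characteristic equation: s² + 4.7s + K_p·5.4 = 0.
So ω_n = √(5.4K_p) and 2ζω_n = 4.7, giving ζ = 4.7/(2√(5.4K_p)).
Setting ζ = 0.75: √(5.4K_p) = 4.7/(2·0.75) = 3.133, so K_p = 9.818/5.4 = 1.82.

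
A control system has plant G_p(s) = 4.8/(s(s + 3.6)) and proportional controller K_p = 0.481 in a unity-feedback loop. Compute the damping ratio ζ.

With unity feedback the closed-loop characteristic equation is s² + 3.6s + 0.481·4.8 = s² + 3.6s + 2.309 = 0.
Matching s² + 2ζω_n s + ω_n²: ω_n = √2.309 = 1.519 rad/s and 2ζω_n = 3.6, so ζ = 3.6/(2·1.519) = 1.18.

ζ = 1.18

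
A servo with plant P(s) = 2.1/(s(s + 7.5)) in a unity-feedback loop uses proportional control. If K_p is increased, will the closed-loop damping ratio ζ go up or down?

decrease

ζ = 7.5/(2√(2.1K_p)); increasing K_p raises the denominator, so ζ falls.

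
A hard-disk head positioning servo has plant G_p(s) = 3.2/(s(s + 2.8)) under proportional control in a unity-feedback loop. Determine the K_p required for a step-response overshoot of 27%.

K_p = 4.14

From %OS = 100·exp(−πζ/√(1−ζ²)) = 27%, ζ = −ln(0.27)/√(π²+ln²(0.27)) = 0.3847.
Characteristic equation s² + 2.8s + 3.2K_p = 0 gives ζ = 2.8/(2√(3.2K_p)).
Setting ζ = 0.3847: √(3.2K_p) = 2.8/(2·0.3847) = 3.639, so K_p = 13.24/3.2 = 4.14.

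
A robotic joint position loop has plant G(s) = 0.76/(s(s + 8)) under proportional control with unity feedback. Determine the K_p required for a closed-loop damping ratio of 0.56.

Closed-loop characteristic equation: s² + 8s + K_p·0.76 = 0.
So ω_n = √(0.76K_p) and 2ζω_n = 8, giving ζ = 8/(2√(0.76K_p)).
Setting ζ = 0.56: √(0.76K_p) = 8/(2·0.56) = 7.143, so K_p = 51.02/0.76 = 67.1.

K_p = 67.1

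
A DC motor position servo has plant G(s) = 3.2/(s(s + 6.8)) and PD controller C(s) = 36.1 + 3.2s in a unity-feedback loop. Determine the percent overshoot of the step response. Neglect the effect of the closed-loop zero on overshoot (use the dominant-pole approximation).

1.68%

Forward path: (36.1 + 3.2s)·3.2/(s(s+6.8)). The closed-loop characteristic equation is s² + (6.8 + 3.2·3.2)s + 3.2·36.1 = 0.
That is s² + 17.04s + 115.5 = 0, so ω_n = 10.75 rad/s and ζ = 17.04/(2·10.75) = 0.7927.
%OS = 100·exp(−πζ/√(1−ζ²)) = 1.68%.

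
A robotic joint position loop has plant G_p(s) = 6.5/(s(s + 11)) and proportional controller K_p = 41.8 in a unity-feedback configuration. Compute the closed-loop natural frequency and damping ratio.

With unity feedback the closed-loop characteristic equation is s² + 11s + 41.8·6.5 = s² + 11s + 271.7 = 0.
So ω_n² = 271.7 ⇒ ω_n = 16.48 rad/s, and ζ = 11/(2ω_n) = 0.334.

ω_n = 16.5 rad/s, ζ = 0.334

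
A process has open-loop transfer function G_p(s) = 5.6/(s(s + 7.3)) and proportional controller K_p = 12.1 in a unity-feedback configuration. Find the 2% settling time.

T_s ≈ 1.1 s

From 1 + K_pG_p(s) = 0: s² + 7.3s + 67.76 = 0 ⇒ ω_n = 8.232, ζ = 0.4434.
2% settling time T_s ≈ 4/(ζω_n) = 4/3.65 = 1.1 s.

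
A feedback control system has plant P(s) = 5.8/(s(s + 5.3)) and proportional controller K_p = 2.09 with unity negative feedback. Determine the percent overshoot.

Closed-loop characteristic equation: s² + 5.3s + 12.12 = 0, so ω_n = 3.482 rad/s and ζ = 5.3/(2·3.482) = 0.7611.
%OS = 100·exp(−πζ/√(1−ζ²)) = 100·exp(−π·0.7611/√0.4207) = 2.51%.

2.51%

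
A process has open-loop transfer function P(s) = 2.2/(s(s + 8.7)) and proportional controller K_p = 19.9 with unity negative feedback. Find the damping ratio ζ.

ζ = 0.657

1 + K_p·P(s) = 0 gives s² + 8.7s + 43.78 = 0.
So ω_n² = 43.78 ⇒ ω_n = 6.617 rad/s, and ζ = 8.7/(2ω_n) = 0.657.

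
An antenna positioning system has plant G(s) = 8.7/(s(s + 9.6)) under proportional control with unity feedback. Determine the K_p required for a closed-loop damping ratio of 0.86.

Closed-loop characteristic equation: s² + 9.6s + K_p·8.7 = 0.
So ω_n = √(8.7K_p) and 2ζω_n = 9.6, giving ζ = 9.6/(2√(8.7K_p)).
Setting ζ = 0.86: √(8.7K_p) = 9.6/(2·0.86) = 5.581, so K_p = 31.15/8.7 = 3.58.

K_p = 3.58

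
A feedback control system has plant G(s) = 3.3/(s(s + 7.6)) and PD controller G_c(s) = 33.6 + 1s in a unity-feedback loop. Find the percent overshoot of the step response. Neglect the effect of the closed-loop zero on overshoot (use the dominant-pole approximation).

Forward path: (33.6 + 1s)·3.3/(s(s+7.6)). The closed-loop characteristic equation is s² + (7.6 + 3.3·1)s + 3.3·33.6 = 0.
That is s² + 10.9s + 110.9 = 0, so ω_n = 10.53 rad/s and ζ = 10.9/(2·10.53) = 0.5176.
%OS = 100·exp(−πζ/√(1−ζ²)) = 15%.

15%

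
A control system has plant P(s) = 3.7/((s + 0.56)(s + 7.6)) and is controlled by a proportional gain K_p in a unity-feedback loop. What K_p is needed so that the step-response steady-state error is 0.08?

K_p = 13.2

Steady-state error for a unit step on this type-0 loop is 1/(1 + K_p·P(0)).
P(0) = 0.8694. Require 1/(1 + K_p·0.8694) = 0.08, so 1 + 0.8694·K_p = 12.5.
K_p = (12.5 − 1)/0.8694 = 13.2.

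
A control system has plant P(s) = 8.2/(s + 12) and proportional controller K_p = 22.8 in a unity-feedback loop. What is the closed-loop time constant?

τ = 0.00503 s

Closed-loop transfer function: T(s) = K_p·P(s)/(1 + K_p·P(s)) = 187/(s + 12 + 187) = 187/(s + 199).
Time constant τ = 1/199 = 0.00503 s.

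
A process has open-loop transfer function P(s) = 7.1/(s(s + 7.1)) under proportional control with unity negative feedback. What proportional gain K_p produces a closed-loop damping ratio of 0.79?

K_p = 2.84

Closed-loop characteristic equation: s² + 7.1s + K_p·7.1 = 0.
So ω_n = √(7.1K_p) and 2ζω_n = 7.1, giving ζ = 7.1/(2√(7.1K_p)).
Setting ζ = 0.79: √(7.1K_p) = 7.1/(2·0.79) = 4.494, so K_p = 20.19/7.1 = 2.84.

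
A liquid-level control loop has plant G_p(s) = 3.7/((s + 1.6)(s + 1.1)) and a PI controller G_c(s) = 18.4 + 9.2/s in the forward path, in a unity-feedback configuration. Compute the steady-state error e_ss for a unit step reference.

The open loop G_c(s)G_p(s) has a pole at the origin (type 1), so the static position error constant is infinite and e_ss = 1/(1+∞) = 0.

0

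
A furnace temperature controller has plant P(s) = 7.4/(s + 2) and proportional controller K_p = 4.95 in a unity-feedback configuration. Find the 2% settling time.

T_s ≈ 0.104 s

Closed-loop transfer function: T(s) = K_p·P(s)/(1 + K_p·P(s)) = 36.63/(s + 2 + 36.63) = 36.63/(s + 38.63).
Time constant τ = 1/38.63 = 0.02589 s, so the 2% settling time is about 4τ = 0.104 s.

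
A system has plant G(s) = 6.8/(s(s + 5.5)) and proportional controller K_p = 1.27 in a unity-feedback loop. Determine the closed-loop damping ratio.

1 + K_p·G(s) = 0 gives s² + 5.5s + 8.636 = 0.
So ω_n² = 8.636 ⇒ ω_n = 2.939 rad/s, and ζ = 5.5/(2ω_n) = 0.936.

ζ = 0.936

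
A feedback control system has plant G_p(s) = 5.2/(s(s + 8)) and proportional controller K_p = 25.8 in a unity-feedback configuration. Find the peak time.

T_p = 0.289 s

Closed-loop characteristic equation: s² + 8s + 134.2 = 0, so ω_n = 11.58 rad/s and ζ = 8/(2·11.58) = 0.3453.
Damped frequency ω_d = ω_n√(1−ζ²) = 10.87 rad/s, so peak time T_p = π/ω_d = 0.289 s.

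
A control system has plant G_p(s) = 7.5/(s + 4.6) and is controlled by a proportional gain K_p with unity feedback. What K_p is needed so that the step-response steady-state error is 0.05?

K_p = 11.7

The loop is type 0, so e_ss(step) = 1/(1 + K_pos) with K_pos = K_p·G_p(0).
G_p(0) = 1.63. Require 1/(1 + K_p·1.63) = 0.05, so 1 + 1.63·K_p = 20.
K_p = (20 − 1)/1.63 = 11.7.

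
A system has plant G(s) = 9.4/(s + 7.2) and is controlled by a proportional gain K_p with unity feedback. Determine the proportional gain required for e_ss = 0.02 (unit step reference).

K_p = 37.5

For a type-0 loop with proportional control, e_ss = 1/(1 + K_p·G(0)).
G(0) = 1.306. Require 1/(1 + K_p·1.306) = 0.02, so 1 + 1.306·K_p = 50.
K_p = (50 − 1)/1.306 = 37.5.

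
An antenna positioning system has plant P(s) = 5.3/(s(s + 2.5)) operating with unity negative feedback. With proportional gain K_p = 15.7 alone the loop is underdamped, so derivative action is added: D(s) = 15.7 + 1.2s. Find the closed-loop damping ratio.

ζ = 0.486

Forward path: (15.7 + 1.2s)·5.3/(s(s+2.5)). The closed-loop characteristic equation is s² + (2.5 + 5.3·1.2)s + 5.3·15.7 = 0.
That is s² + 8.86s + 83.21 = 0, so ω_n = 9.122 rad/s and ζ = 8.86/(2·9.122) = 0.4856.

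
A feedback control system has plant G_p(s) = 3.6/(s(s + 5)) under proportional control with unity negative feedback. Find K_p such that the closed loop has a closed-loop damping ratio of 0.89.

Closed-loop characteristic equation: s² + 5s + K_p·3.6 = 0.
So ω_n = √(3.6K_p) and 2ζω_n = 5, giving ζ = 5/(2√(3.6K_p)).
Setting ζ = 0.89: √(3.6K_p) = 5/(2·0.89) = 2.809, so K_p = 7.89/3.6 = 2.19.

K_p = 2.19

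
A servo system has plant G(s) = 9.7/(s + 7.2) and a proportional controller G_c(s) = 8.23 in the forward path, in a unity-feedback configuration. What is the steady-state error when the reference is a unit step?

The loop is type 0. Static position error constant K_pos = G_c(0)·G(0) = 8.23·1.347 = 11.09.
Steady-state error to a unit step: e_ss = 1/(1+K_pos) = 1/12.09 = 0.0827.

0.0827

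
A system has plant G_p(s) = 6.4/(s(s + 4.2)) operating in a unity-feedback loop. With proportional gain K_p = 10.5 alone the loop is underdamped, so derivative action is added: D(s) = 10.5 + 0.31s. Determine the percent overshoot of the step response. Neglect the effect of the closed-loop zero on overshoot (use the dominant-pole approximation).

Forward path: (10.5 + 0.31s)·6.4/(s(s+4.2)). The closed-loop characteristic equation is s² + (4.2 + 6.4·0.31)s + 6.4·10.5 = 0.
That is s² + 6.184s + 67.2 = 0, so ω_n = 8.198 rad/s and ζ = 6.184/(2·8.198) = 0.3772.
%OS = 100·exp(−πζ/√(1−ζ²)) = 27.8%.

27.8%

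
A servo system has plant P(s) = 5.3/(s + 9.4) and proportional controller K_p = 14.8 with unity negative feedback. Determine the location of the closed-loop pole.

s = -87.84

Closed-loop transfer function: T(s) = K_p·P(s)/(1 + K_p·P(s)) = 78.44/(s + 9.4 + 78.44) = 78.44/(s + 87.84).
The closed-loop pole is at s = −87.84.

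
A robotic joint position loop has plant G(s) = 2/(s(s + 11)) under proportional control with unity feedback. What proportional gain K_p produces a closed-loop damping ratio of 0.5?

Closed-loop characteristic equation: s² + 11s + K_p·2 = 0.
So ω_n = √(2K_p) and 2ζω_n = 11, giving ζ = 11/(2√(2K_p)).
Setting ζ = 0.5: √(2K_p) = 11/(2·0.5) = 11, so K_p = 121/2 = 60.5.

K_p = 60.5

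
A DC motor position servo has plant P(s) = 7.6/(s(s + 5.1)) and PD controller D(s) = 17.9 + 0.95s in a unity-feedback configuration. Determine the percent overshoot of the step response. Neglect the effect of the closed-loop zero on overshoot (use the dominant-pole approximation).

Forward path: (17.9 + 0.95s)·7.6/(s(s+5.1)). The closed-loop characteristic equation is s² + (5.1 + 7.6·0.95)s + 7.6·17.9 = 0.
That is s² + 12.32s + 136 = 0, so ω_n = 11.66 rad/s and ζ = 12.32/(2·11.66) = 0.5281.
%OS = 100·exp(−πζ/√(1−ζ²)) = 14.2%.

14.2%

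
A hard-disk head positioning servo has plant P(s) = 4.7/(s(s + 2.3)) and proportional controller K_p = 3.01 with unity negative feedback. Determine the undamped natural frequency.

1 + K_p·P(s) = 0 gives s² + 2.3s + 14.15 = 0.
So ω_n² = 14.15 ⇒ ω_n = 3.761 rad/s, and ζ = 2.3/(2ω_n) = 0.306.

ω_n = 3.76 rad/s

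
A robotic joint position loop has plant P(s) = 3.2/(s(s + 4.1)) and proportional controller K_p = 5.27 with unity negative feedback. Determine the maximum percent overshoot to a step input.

16.4%

The closed-loop denominator s² + 4.1s + 16.86 gives ω_n = √16.86 = 4.107 and ζ = 4.1/(2ω_n) = 0.4992.
%OS = 100·exp(−πζ/√(1−ζ²)) = 100·exp(−π·0.4992/√0.7508) = 16.4%.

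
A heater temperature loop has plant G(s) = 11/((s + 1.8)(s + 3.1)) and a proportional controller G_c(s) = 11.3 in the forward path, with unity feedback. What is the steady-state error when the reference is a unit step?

The loop is type 0. Static position error constant K_pos = G_c(0)·G(0) = 11.3·1.971 = 22.28.
Steady-state error to a unit step: e_ss = 1/(1+K_pos) = 1/23.28 = 0.043.

0.043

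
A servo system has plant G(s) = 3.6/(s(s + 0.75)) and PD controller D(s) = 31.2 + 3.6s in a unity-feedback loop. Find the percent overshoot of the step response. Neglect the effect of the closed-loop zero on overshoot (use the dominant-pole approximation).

6.96%

Forward path: (31.2 + 3.6s)·3.6/(s(s+0.75)). The closed-loop characteristic equation is s² + (0.75 + 3.6·3.6)s + 3.6·31.2 = 0.
That is s² + 13.71s + 112.3 = 0, so ω_n = 10.6 rad/s and ζ = 13.71/(2·10.6) = 0.6468.
%OS = 100·exp(−πζ/√(1−ζ²)) = 6.96%.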